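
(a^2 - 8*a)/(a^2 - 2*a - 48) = a/(a + 6)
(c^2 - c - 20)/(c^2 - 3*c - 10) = (c + 4)/(c + 2)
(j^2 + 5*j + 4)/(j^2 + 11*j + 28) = (j + 1)/(j + 7)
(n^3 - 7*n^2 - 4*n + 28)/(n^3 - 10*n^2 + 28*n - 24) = (n^2 - 5*n - 14)/(n^2 - 8*n + 12)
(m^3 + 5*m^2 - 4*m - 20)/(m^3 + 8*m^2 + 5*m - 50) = (m + 2)/(m + 5)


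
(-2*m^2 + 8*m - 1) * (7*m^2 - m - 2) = -14*m^4 + 58*m^3 - 11*m^2 - 15*m + 2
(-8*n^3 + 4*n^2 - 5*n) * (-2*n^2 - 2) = 16*n^5 - 8*n^4 + 26*n^3 - 8*n^2 + 10*n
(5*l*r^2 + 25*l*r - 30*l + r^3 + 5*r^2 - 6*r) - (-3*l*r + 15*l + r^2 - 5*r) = 5*l*r^2 + 28*l*r - 45*l + r^3 + 4*r^2 - r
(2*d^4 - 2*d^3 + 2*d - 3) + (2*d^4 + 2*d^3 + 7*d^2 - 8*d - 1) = 4*d^4 + 7*d^2 - 6*d - 4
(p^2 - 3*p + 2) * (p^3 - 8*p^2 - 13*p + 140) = p^5 - 11*p^4 + 13*p^3 + 163*p^2 - 446*p + 280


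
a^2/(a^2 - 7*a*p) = a/(a - 7*p)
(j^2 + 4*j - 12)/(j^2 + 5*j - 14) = (j + 6)/(j + 7)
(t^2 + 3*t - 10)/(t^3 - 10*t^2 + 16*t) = (t + 5)/(t*(t - 8))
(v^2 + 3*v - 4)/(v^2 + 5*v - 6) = (v + 4)/(v + 6)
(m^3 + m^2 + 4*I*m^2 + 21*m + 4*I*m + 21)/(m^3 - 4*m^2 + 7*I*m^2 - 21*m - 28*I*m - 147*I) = (m^2 + m*(1 - 3*I) - 3*I)/(m^2 - 4*m - 21)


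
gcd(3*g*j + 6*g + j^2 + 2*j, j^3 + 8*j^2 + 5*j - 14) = j + 2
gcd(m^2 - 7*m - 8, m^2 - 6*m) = 1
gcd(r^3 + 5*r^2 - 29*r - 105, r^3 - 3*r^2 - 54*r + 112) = r + 7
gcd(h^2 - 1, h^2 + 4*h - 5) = h - 1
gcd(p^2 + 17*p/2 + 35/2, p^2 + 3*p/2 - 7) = p + 7/2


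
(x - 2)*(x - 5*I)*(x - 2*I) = x^3 - 2*x^2 - 7*I*x^2 - 10*x + 14*I*x + 20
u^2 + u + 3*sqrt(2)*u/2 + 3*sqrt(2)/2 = (u + 1)*(u + 3*sqrt(2)/2)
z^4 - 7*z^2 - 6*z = z*(z - 3)*(z + 1)*(z + 2)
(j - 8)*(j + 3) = j^2 - 5*j - 24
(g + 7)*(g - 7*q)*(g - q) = g^3 - 8*g^2*q + 7*g^2 + 7*g*q^2 - 56*g*q + 49*q^2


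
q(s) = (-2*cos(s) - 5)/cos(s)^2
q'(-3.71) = 7.48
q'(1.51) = -45041.54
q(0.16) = -7.16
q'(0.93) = -42.00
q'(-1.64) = -29755.26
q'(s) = 2*(-2*cos(s) - 5)*sin(s)/cos(s)^3 + 2*sin(s)/cos(s)^2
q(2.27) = -8.96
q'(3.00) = 1.17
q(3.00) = -3.08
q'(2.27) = 25.01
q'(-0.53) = 9.23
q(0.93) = -17.34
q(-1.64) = -1016.77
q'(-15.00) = -12.58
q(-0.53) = -9.03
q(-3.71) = -4.67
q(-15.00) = -6.03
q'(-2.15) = -45.45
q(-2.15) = -13.03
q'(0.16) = -1.98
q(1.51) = -1387.33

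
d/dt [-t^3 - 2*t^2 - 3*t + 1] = -3*t^2 - 4*t - 3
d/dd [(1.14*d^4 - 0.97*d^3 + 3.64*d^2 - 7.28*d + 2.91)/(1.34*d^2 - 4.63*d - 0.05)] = (3.0552*d^5 - 17.1344*d^4 + 8.7542*d^3 - 6.9525*d^2 - 8.1628*d + 13.8373)/(1.7956*d^4 - 12.4084*d^3 + 21.3029*d^2 + 0.463*d + 0.0025)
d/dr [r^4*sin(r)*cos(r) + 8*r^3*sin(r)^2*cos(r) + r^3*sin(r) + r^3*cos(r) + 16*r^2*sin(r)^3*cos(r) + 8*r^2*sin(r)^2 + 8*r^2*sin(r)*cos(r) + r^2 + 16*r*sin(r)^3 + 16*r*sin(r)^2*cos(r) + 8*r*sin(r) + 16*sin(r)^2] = -2*r^4*sin(r)^2 + r^4 - 24*r^3*sin(r)^3 + 4*r^3*sin(r)*cos(r) + 15*r^3*sin(r) + r^3*cos(r) - 64*r^2*sin(r)^4 + 24*r^2*sin(r)^2*cos(r) + 44*r^2*sin(r)^2 + 4*r^2*sin(r)*cos(r) + 12*sqrt(2)*r^2*sin(r)*cos(r + pi/4) + 3*sqrt(2)*r^2*sin(r + pi/4) + 8*r^2 + 32*r*sin(r)^3*cos(r) + 48*sqrt(2)*r*sin(r)^2*cos(r + pi/4) + 16*sqrt(2)*r*sin(r)*sin(r + pi/4) + 32*r*sin(r) + 8*r*cos(r) + 2*r + 16*sqrt(2)*sin(r)^2*sin(r + pi/4) + 32*sin(r)*cos(r) + 8*sin(r)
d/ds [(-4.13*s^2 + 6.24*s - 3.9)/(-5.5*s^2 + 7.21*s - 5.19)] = (4.5427*s^2 - 0.0305999999999926*s - 4.2666)/(30.25*s^4 - 79.31*s^3 + 109.0741*s^2 - 74.8398*s + 26.9361)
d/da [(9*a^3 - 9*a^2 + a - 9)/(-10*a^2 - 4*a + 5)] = (-90*a^4 - 72*a^3 + 181*a^2 - 270*a - 31)/(100*a^4 + 80*a^3 - 84*a^2 - 40*a + 25)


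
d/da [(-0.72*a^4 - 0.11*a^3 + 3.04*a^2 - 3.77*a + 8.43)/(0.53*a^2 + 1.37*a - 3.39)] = (-0.7632*a^5 - 3.0175*a^4 + 9.4618*a^3 + 7.2816*a^2 - 29.547*a + 1.2312)/(0.2809*a^4 + 1.4522*a^3 - 1.7165*a^2 - 9.2886*a + 11.4921)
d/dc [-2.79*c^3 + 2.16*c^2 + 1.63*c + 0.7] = -8.37*c^2 + 4.32*c + 1.63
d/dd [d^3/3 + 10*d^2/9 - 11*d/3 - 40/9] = d^2 + 20*d/9 - 11/3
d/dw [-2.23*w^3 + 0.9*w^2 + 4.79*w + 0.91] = -6.69*w^2 + 1.8*w + 4.79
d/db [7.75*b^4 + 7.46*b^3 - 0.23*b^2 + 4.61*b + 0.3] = 31.0*b^3 + 22.38*b^2 - 0.46*b + 4.61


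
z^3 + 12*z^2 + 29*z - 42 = (z - 1)*(z + 6)*(z + 7)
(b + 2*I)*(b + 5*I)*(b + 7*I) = b^3 + 14*I*b^2 - 59*b - 70*I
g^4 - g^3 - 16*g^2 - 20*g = g*(g - 5)*(g + 2)^2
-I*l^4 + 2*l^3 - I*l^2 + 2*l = l*(l - I)*(l + 2*I)*(-I*l + 1)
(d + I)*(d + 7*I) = d^2 + 8*I*d - 7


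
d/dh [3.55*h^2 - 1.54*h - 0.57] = 7.1*h - 1.54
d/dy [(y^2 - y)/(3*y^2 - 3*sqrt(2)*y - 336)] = (-y*(y - 1)*(2*y - sqrt(2)) + (1 - 2*y)*(-y^2 + sqrt(2)*y + 112))/(3*(-y^2 + sqrt(2)*y + 112)^2)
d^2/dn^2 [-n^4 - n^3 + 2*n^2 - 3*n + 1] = -12*n^2 - 6*n + 4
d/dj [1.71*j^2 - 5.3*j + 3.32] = 3.42*j - 5.3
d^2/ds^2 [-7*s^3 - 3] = -42*s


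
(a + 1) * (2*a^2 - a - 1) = 2*a^3 + a^2 - 2*a - 1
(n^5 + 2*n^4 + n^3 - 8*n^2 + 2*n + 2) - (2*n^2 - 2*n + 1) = n^5 + 2*n^4 + n^3 - 10*n^2 + 4*n + 1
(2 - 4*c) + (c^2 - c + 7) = c^2 - 5*c + 9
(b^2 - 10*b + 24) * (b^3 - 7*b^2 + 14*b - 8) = b^5 - 17*b^4 + 108*b^3 - 316*b^2 + 416*b - 192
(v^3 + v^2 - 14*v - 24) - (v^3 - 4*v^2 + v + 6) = 5*v^2 - 15*v - 30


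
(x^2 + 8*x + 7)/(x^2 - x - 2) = (x + 7)/(x - 2)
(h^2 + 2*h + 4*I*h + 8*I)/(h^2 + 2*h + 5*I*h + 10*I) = (h + 4*I)/(h + 5*I)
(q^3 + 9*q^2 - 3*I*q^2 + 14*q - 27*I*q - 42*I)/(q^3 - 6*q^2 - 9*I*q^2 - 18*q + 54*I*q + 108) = (q^2 + 9*q + 14)/(q^2 - 6*q*(1 + I) + 36*I)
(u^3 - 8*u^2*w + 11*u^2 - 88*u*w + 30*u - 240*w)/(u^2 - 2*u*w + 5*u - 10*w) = (u^2 - 8*u*w + 6*u - 48*w)/(u - 2*w)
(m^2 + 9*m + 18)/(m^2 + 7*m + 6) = (m + 3)/(m + 1)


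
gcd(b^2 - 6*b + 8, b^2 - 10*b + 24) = b - 4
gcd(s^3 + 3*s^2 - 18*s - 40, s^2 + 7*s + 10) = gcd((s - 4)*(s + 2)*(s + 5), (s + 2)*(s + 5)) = s^2 + 7*s + 10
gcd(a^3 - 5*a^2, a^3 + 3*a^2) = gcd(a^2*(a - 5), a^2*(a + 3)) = a^2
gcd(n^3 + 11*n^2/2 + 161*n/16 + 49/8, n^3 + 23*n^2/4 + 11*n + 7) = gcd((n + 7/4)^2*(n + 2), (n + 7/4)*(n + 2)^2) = n^2 + 15*n/4 + 7/2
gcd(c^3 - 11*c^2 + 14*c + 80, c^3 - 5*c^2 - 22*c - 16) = c^2 - 6*c - 16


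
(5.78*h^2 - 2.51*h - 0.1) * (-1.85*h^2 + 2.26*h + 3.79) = -10.693*h^4 + 17.7063*h^3 + 16.4186*h^2 - 9.7389*h - 0.379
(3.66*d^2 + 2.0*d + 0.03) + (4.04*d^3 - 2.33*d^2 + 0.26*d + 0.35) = 4.04*d^3 + 1.33*d^2 + 2.26*d + 0.38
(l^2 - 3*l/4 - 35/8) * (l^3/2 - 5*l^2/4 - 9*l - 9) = l^5/2 - 13*l^4/8 - 41*l^3/4 + 103*l^2/32 + 369*l/8 + 315/8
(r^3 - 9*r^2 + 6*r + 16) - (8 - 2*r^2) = r^3 - 7*r^2 + 6*r + 8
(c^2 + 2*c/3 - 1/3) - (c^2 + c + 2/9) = -c/3 - 5/9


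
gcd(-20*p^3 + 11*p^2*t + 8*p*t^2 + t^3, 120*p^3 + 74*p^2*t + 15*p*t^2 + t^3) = 20*p^2 + 9*p*t + t^2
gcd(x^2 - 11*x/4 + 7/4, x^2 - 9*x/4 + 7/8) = x - 7/4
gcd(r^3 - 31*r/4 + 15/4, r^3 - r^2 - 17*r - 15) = r + 3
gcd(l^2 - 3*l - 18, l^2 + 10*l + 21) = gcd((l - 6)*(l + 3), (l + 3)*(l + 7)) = l + 3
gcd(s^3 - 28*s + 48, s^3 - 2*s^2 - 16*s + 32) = s^2 - 6*s + 8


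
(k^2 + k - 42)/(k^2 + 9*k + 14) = (k - 6)/(k + 2)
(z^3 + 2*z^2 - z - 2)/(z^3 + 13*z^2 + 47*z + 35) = (z^2 + z - 2)/(z^2 + 12*z + 35)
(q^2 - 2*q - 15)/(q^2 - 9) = (q - 5)/(q - 3)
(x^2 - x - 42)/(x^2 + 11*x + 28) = (x^2 - x - 42)/(x^2 + 11*x + 28)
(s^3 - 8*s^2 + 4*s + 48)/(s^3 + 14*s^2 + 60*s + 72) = (s^2 - 10*s + 24)/(s^2 + 12*s + 36)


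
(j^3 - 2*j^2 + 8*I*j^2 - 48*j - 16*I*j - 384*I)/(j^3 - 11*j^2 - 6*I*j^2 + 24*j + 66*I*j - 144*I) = (j^2 + j*(6 + 8*I) + 48*I)/(j^2 + j*(-3 - 6*I) + 18*I)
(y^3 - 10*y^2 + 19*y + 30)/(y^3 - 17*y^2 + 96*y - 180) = (y + 1)/(y - 6)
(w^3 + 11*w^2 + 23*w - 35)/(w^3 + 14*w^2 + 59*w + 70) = (w - 1)/(w + 2)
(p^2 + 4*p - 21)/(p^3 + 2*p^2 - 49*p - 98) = (p - 3)/(p^2 - 5*p - 14)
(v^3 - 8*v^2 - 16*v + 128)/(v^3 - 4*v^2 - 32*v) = (v - 4)/v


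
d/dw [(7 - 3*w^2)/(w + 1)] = (3*w^2 - 6*w*(w + 1) - 7)/(w + 1)^2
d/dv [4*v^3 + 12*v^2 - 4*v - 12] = 12*v^2 + 24*v - 4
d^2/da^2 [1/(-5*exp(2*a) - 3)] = (60 - 100*exp(2*a))*exp(2*a)/(5*exp(2*a) + 3)^3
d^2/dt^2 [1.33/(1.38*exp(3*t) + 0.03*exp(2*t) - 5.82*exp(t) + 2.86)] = ((-16.5186*exp(2*t) - 0.1596*exp(t) + 7.7406)*(1.38*exp(3*t) + 0.03*exp(2*t) - 5.82*exp(t) + 2.86) + 1.33*(4.14*exp(2*t) + 0.06*exp(t) - 5.82)*(8.28*exp(2*t) + 0.12*exp(t) - 11.64)*exp(t))*exp(t)/(1.38*exp(3*t) + 0.03*exp(2*t) - 5.82*exp(t) + 2.86)^3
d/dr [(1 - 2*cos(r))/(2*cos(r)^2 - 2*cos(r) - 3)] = 2*(2*cos(r) - cos(2*r) - 5)*sin(r)/(2*cos(r) - cos(2*r) + 2)^2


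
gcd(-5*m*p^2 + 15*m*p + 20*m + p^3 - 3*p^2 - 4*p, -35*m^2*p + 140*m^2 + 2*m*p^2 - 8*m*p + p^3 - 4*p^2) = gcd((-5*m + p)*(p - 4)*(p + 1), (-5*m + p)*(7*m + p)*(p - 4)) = -5*m*p + 20*m + p^2 - 4*p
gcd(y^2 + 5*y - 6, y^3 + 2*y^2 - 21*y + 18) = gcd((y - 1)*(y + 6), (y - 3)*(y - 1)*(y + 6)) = y^2 + 5*y - 6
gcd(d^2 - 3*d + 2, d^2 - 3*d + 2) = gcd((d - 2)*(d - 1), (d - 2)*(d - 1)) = d^2 - 3*d + 2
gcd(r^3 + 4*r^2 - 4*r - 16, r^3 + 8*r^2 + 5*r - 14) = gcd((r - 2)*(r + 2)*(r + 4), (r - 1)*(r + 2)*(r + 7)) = r + 2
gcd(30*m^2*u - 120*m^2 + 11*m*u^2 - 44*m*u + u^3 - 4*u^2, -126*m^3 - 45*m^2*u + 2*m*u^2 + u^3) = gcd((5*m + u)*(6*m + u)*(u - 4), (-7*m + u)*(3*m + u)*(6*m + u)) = 6*m + u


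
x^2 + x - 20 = (x - 4)*(x + 5)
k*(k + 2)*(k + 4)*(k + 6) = k^4 + 12*k^3 + 44*k^2 + 48*k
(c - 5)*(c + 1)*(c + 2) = c^3 - 2*c^2 - 13*c - 10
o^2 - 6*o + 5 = (o - 5)*(o - 1)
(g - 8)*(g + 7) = g^2 - g - 56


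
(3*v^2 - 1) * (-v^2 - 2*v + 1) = -3*v^4 - 6*v^3 + 4*v^2 + 2*v - 1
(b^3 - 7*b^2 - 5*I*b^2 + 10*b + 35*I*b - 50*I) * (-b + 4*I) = -b^4 + 7*b^3 + 9*I*b^3 + 10*b^2 - 63*I*b^2 - 140*b + 90*I*b + 200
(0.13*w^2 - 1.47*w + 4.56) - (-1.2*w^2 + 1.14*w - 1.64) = 1.33*w^2 - 2.61*w + 6.2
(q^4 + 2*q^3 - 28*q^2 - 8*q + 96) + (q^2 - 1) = q^4 + 2*q^3 - 27*q^2 - 8*q + 95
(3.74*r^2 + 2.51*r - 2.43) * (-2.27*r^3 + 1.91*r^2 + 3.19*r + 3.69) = -8.4898*r^5 + 1.4457*r^4 + 22.2408*r^3 + 17.1662*r^2 + 1.5102*r - 8.9667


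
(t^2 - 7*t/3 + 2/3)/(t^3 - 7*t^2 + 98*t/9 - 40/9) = 3*(3*t^2 - 7*t + 2)/(9*t^3 - 63*t^2 + 98*t - 40)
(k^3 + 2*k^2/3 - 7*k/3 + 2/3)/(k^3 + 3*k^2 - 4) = (k - 1/3)/(k + 2)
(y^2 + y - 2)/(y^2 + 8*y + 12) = (y - 1)/(y + 6)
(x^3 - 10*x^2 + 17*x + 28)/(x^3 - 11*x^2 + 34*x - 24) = (x^2 - 6*x - 7)/(x^2 - 7*x + 6)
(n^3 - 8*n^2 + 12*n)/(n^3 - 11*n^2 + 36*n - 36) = n/(n - 3)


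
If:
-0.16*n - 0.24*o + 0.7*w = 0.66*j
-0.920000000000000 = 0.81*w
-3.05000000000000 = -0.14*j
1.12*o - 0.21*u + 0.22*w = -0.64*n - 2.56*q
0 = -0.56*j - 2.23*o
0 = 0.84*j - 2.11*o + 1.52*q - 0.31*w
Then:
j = 21.79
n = -86.63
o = -5.47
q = -19.87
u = -536.55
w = -1.14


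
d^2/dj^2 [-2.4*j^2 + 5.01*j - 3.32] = -4.80000000000000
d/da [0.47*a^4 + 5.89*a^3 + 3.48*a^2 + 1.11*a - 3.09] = 1.88*a^3 + 17.67*a^2 + 6.96*a + 1.11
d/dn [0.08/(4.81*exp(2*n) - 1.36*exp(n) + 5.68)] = (0.1088 - 0.7696*exp(n))*exp(n)/(4.81*exp(2*n) - 1.36*exp(n) + 5.68)^2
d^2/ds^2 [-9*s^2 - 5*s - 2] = -18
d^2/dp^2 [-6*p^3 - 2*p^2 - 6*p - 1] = -36*p - 4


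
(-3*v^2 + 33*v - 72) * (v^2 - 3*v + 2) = -3*v^4 + 42*v^3 - 177*v^2 + 282*v - 144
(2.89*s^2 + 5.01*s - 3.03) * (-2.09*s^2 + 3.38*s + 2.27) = -6.0401*s^4 - 0.702699999999998*s^3 + 29.8268*s^2 + 1.1313*s - 6.8781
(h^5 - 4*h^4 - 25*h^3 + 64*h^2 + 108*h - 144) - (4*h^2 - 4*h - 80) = h^5 - 4*h^4 - 25*h^3 + 60*h^2 + 112*h - 64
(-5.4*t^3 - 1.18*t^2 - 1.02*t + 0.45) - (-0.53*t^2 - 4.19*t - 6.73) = -5.4*t^3 - 0.65*t^2 + 3.17*t + 7.18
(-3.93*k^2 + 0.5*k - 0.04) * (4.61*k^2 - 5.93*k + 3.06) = -18.1173*k^4 + 25.6099*k^3 - 15.1752*k^2 + 1.7672*k - 0.1224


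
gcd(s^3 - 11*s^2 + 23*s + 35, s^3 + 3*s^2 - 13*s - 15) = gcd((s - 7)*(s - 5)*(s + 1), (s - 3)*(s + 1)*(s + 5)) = s + 1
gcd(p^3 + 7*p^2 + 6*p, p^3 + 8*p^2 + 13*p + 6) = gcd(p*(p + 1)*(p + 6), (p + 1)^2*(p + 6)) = p^2 + 7*p + 6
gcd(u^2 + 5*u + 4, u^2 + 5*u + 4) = u^2 + 5*u + 4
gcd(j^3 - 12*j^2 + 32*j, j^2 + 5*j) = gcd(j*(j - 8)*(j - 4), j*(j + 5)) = j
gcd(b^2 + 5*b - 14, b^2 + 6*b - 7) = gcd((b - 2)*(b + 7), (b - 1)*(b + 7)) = b + 7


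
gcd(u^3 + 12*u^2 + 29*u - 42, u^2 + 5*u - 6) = u^2 + 5*u - 6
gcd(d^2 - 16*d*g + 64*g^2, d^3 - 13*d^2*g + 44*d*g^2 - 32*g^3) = d - 8*g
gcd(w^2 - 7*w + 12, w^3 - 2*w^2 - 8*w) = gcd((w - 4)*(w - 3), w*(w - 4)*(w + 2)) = w - 4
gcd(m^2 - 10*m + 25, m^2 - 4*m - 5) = m - 5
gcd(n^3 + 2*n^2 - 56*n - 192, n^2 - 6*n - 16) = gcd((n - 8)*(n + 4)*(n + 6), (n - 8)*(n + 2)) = n - 8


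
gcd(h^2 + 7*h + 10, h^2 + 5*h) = h + 5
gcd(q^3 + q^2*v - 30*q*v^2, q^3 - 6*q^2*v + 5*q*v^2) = q^2 - 5*q*v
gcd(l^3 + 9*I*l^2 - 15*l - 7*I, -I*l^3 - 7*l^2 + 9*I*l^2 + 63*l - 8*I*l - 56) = 1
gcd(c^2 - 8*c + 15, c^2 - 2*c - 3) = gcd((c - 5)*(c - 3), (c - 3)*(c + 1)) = c - 3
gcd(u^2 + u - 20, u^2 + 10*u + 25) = u + 5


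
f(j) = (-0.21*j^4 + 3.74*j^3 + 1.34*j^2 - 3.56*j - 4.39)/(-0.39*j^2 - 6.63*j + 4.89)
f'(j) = (0.78*j + 6.63)*(-0.21*j^4 + 3.74*j^3 + 1.34*j^2 - 3.56*j - 4.39)/(-0.39*j^2 - 6.63*j + 4.89)^2 + (-0.84*j^3 + 11.22*j^2 + 2.68*j - 3.56)/(-0.39*j^2 - 6.63*j + 4.89) = (0.1638*j^5 + 2.7183*j^4 - 53.7*j^3 + 44.5932*j^2 + 9.681*j - 46.5141)/(0.1521*j^4 + 5.1714*j^3 + 40.1427*j^2 - 64.8414*j + 23.9121)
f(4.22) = -7.29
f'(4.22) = -2.40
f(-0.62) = -0.29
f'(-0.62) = -0.28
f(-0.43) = -0.38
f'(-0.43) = -0.65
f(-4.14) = -11.45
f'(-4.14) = 7.73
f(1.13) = 0.53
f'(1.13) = -5.35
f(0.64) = -10.62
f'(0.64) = -150.31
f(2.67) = -3.60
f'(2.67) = -2.32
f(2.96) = -4.28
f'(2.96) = -2.35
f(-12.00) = -374.20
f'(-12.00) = 143.27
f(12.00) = -17.23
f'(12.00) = 0.63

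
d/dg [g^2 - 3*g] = 2*g - 3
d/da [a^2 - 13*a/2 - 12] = 2*a - 13/2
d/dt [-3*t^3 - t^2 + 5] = t*(-9*t - 2)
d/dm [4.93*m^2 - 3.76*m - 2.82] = 9.86*m - 3.76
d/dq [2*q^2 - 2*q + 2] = 4*q - 2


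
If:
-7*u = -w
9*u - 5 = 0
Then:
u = 5/9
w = 35/9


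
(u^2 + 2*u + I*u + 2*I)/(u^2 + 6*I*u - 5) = (u + 2)/(u + 5*I)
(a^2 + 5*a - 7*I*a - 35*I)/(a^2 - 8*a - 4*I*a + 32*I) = (a^2 + a*(5 - 7*I) - 35*I)/(a^2 - 4*a*(2 + I) + 32*I)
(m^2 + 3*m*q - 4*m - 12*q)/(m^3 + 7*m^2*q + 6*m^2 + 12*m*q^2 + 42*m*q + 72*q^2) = (m - 4)/(m^2 + 4*m*q + 6*m + 24*q)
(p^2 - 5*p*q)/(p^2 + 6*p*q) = (p - 5*q)/(p + 6*q)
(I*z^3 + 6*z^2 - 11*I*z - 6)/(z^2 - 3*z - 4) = (-I*z^3 - 6*z^2 + 11*I*z + 6)/(-z^2 + 3*z + 4)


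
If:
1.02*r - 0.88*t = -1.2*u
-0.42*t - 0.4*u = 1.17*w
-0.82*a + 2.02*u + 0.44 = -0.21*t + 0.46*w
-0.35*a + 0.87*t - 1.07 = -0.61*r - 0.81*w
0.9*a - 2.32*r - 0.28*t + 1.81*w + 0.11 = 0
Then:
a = -14.63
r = -1.40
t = -7.62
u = -4.40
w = 4.24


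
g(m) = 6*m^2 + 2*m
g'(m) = 12*m + 2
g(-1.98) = 19.56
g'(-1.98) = -21.76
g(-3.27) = 57.62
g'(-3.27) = -37.24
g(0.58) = 3.18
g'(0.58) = 8.96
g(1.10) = 9.46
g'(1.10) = 15.20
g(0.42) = 1.90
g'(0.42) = 7.04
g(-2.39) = 29.49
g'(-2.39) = -26.68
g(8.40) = 440.16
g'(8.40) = 102.80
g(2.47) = 41.55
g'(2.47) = 31.64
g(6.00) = 228.00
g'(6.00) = 74.00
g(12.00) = 888.00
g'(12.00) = 146.00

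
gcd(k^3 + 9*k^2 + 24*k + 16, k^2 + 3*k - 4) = k + 4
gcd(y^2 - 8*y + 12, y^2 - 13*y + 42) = y - 6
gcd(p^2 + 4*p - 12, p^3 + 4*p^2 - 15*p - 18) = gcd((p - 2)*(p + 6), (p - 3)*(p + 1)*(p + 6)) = p + 6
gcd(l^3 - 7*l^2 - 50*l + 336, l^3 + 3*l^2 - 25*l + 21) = l + 7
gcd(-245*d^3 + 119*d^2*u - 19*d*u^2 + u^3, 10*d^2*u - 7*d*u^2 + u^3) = -5*d + u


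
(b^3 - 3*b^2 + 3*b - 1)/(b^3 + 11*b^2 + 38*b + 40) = (b^3 - 3*b^2 + 3*b - 1)/(b^3 + 11*b^2 + 38*b + 40)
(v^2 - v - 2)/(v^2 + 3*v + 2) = (v - 2)/(v + 2)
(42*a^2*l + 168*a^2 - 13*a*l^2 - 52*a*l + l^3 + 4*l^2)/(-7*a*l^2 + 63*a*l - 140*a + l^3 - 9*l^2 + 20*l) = (-6*a*l - 24*a + l^2 + 4*l)/(l^2 - 9*l + 20)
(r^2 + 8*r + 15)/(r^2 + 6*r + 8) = (r^2 + 8*r + 15)/(r^2 + 6*r + 8)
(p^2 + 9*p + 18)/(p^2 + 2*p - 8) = (p^2 + 9*p + 18)/(p^2 + 2*p - 8)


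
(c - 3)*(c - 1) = c^2 - 4*c + 3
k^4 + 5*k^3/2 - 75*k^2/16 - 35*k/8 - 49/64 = (k - 7/4)*(k + 1/4)*(k + 1/2)*(k + 7/2)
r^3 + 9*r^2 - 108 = (r - 3)*(r + 6)^2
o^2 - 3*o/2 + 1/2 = (o - 1)*(o - 1/2)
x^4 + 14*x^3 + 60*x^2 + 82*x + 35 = (x + 1)^2*(x + 5)*(x + 7)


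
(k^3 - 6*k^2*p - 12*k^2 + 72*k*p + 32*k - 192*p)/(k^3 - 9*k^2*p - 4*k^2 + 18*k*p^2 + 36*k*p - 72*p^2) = (8 - k)/(-k + 3*p)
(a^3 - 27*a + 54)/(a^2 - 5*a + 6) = (a^2 + 3*a - 18)/(a - 2)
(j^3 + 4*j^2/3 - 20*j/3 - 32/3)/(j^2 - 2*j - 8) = (3*j^2 - 2*j - 16)/(3*(j - 4))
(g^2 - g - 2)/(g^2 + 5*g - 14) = (g + 1)/(g + 7)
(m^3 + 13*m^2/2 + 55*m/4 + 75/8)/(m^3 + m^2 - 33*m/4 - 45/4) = (m + 5/2)/(m - 3)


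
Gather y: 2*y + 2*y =4*y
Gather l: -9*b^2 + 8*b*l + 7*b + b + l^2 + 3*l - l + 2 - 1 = -9*b^2 + 8*b + l^2 + l*(8*b + 2) + 1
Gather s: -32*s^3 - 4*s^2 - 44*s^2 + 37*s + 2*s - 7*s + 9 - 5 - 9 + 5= -32*s^3 - 48*s^2 + 32*s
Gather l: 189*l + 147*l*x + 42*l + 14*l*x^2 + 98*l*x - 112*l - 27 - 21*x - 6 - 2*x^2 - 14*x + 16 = l*(14*x^2 + 245*x + 119) - 2*x^2 - 35*x - 17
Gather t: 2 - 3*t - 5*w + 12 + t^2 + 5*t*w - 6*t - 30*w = t^2 + t*(5*w - 9) - 35*w + 14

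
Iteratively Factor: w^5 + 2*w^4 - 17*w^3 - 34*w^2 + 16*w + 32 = (w + 2)*(w^4 - 17*w^2 + 16) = (w - 4)*(w + 2)*(w^3 + 4*w^2 - w - 4) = (w - 4)*(w - 1)*(w + 2)*(w^2 + 5*w + 4) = (w - 4)*(w - 1)*(w + 2)*(w + 4)*(w + 1)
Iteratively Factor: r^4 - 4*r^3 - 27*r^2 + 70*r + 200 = (r + 4)*(r^3 - 8*r^2 + 5*r + 50) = (r - 5)*(r + 4)*(r^2 - 3*r - 10) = (r - 5)*(r + 2)*(r + 4)*(r - 5)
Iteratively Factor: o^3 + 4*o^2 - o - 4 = (o - 1)*(o^2 + 5*o + 4) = (o - 1)*(o + 4)*(o + 1)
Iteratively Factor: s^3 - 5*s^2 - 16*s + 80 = (s + 4)*(s^2 - 9*s + 20) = (s - 4)*(s + 4)*(s - 5)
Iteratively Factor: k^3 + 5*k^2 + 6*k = (k + 3)*(k^2 + 2*k) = (k + 2)*(k + 3)*(k)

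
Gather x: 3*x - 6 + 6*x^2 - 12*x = 6*x^2 - 9*x - 6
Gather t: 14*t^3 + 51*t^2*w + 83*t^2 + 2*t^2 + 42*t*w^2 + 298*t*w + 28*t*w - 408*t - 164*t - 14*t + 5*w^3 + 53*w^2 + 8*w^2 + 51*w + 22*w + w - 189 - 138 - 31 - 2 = 14*t^3 + t^2*(51*w + 85) + t*(42*w^2 + 326*w - 586) + 5*w^3 + 61*w^2 + 74*w - 360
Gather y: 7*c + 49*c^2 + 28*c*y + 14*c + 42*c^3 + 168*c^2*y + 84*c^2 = 42*c^3 + 133*c^2 + 21*c + y*(168*c^2 + 28*c)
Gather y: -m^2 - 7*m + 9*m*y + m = -m^2 + 9*m*y - 6*m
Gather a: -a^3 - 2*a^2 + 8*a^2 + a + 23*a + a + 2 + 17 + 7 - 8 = -a^3 + 6*a^2 + 25*a + 18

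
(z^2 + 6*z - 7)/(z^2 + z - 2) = (z + 7)/(z + 2)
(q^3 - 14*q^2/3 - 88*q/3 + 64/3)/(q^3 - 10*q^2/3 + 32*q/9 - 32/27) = 9*(q^2 - 4*q - 32)/(9*q^2 - 24*q + 16)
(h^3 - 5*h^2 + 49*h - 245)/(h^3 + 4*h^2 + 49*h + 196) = (h - 5)/(h + 4)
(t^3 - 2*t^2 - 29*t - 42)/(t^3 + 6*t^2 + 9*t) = (t^2 - 5*t - 14)/(t*(t + 3))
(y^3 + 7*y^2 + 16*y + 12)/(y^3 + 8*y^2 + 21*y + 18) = (y + 2)/(y + 3)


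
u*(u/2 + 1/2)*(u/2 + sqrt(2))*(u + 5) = u^4/4 + sqrt(2)*u^3/2 + 3*u^3/2 + 5*u^2/4 + 3*sqrt(2)*u^2 + 5*sqrt(2)*u/2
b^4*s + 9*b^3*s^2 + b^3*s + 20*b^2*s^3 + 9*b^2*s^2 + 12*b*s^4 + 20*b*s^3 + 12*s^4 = (b + s)*(b + 2*s)*(b + 6*s)*(b*s + s)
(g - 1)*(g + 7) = g^2 + 6*g - 7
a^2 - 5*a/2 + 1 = (a - 2)*(a - 1/2)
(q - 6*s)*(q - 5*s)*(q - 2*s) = q^3 - 13*q^2*s + 52*q*s^2 - 60*s^3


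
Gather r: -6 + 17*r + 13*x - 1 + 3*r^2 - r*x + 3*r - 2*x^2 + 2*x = 3*r^2 + r*(20 - x) - 2*x^2 + 15*x - 7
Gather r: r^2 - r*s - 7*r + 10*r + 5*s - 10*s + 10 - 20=r^2 + r*(3 - s) - 5*s - 10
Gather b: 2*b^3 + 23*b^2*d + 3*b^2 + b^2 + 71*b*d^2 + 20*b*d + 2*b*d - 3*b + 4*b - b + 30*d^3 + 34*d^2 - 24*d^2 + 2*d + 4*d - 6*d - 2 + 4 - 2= 2*b^3 + b^2*(23*d + 4) + b*(71*d^2 + 22*d) + 30*d^3 + 10*d^2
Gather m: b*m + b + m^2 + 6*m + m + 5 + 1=b + m^2 + m*(b + 7) + 6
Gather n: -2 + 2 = 0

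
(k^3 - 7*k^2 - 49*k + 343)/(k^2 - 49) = k - 7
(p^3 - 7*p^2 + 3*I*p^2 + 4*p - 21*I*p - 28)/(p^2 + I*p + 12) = (p^2 - p*(7 + I) + 7*I)/(p - 3*I)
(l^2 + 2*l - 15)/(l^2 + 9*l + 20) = (l - 3)/(l + 4)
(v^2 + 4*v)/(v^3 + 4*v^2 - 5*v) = (v + 4)/(v^2 + 4*v - 5)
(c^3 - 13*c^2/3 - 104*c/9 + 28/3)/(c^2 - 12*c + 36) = (9*c^2 + 15*c - 14)/(9*(c - 6))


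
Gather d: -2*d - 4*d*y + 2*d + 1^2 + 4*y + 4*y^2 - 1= -4*d*y + 4*y^2 + 4*y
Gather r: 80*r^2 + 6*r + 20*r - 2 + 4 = 80*r^2 + 26*r + 2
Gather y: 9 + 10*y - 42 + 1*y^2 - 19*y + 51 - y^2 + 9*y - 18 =0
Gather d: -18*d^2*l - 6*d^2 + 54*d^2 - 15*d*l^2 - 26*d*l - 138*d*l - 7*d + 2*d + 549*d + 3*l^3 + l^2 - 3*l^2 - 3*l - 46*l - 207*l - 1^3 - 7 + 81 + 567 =d^2*(48 - 18*l) + d*(-15*l^2 - 164*l + 544) + 3*l^3 - 2*l^2 - 256*l + 640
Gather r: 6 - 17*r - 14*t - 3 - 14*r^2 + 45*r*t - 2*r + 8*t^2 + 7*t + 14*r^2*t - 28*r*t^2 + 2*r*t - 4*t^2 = r^2*(14*t - 14) + r*(-28*t^2 + 47*t - 19) + 4*t^2 - 7*t + 3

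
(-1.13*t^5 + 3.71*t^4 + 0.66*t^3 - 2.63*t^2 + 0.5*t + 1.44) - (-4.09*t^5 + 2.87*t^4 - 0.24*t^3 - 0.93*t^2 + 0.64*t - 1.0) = 2.96*t^5 + 0.84*t^4 + 0.9*t^3 - 1.7*t^2 - 0.14*t + 2.44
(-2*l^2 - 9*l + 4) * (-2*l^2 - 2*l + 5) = 4*l^4 + 22*l^3 - 53*l + 20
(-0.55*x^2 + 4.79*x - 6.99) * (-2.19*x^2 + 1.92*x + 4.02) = 1.2045*x^4 - 11.5461*x^3 + 22.2939*x^2 + 5.835*x - 28.0998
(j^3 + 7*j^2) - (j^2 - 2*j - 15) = j^3 + 6*j^2 + 2*j + 15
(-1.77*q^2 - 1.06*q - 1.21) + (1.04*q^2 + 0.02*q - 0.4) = -0.73*q^2 - 1.04*q - 1.61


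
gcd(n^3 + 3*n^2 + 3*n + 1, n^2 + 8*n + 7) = n + 1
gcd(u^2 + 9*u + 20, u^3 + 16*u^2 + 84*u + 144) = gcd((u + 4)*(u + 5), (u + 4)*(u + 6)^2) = u + 4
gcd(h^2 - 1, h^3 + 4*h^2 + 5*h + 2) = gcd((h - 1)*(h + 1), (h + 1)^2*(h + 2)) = h + 1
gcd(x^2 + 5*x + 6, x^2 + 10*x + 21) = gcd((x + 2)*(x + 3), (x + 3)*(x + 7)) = x + 3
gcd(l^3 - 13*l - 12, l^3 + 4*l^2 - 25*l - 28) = l^2 - 3*l - 4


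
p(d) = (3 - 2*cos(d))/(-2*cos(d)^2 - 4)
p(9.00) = -0.85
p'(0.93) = -0.50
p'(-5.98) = -0.14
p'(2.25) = 0.04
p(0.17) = -0.17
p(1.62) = -0.77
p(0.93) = -0.38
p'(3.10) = 0.01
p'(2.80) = 0.07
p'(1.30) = -0.61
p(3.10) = -0.83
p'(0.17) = -0.08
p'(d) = -4*(3 - 2*cos(d))*sin(d)*cos(d)/(-2*cos(d)^2 - 4)^2 + 2*sin(d)/(-2*cos(d)^2 - 4)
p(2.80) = -0.85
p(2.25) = -0.89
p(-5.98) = -0.19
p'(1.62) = -0.46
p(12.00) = -0.24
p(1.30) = -0.59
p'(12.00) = 0.28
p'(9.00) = 0.08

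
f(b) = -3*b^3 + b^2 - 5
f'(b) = -9*b^2 + 2*b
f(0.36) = -5.01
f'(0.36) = -0.45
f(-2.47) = 46.31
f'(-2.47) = -59.85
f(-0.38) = -4.69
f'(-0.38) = -2.06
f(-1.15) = 0.89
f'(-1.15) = -14.20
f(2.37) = -39.32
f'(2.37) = -45.81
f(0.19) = -4.98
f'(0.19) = 0.06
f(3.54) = -125.55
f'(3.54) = -105.70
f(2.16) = -30.57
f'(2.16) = -37.67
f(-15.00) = 10345.00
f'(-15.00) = -2055.00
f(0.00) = -5.00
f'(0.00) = 0.00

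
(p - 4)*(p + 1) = p^2 - 3*p - 4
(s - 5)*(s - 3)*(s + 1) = s^3 - 7*s^2 + 7*s + 15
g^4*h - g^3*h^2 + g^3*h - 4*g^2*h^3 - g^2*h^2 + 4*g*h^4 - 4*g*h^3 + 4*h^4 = (g - 2*h)*(g - h)*(g + 2*h)*(g*h + h)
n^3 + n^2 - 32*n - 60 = (n - 6)*(n + 2)*(n + 5)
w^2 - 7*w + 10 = (w - 5)*(w - 2)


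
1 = 1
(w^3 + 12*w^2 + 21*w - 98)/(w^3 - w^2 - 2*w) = (w^2 + 14*w + 49)/(w*(w + 1))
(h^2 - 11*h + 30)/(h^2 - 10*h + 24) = (h - 5)/(h - 4)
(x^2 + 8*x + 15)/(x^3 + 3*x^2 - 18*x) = (x^2 + 8*x + 15)/(x*(x^2 + 3*x - 18))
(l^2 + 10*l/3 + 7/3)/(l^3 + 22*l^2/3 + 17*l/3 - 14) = (l + 1)/(l^2 + 5*l - 6)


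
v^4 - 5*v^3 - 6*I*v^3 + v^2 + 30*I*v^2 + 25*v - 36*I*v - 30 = (v - 3)*(v - 2)*(v - 5*I)*(v - I)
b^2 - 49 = (b - 7)*(b + 7)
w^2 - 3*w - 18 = (w - 6)*(w + 3)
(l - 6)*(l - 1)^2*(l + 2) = l^4 - 6*l^3 - 3*l^2 + 20*l - 12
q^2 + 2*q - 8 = (q - 2)*(q + 4)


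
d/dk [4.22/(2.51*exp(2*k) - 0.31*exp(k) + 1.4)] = (1.3082 - 21.1844*exp(k))*exp(k)/(2.51*exp(2*k) - 0.31*exp(k) + 1.4)^2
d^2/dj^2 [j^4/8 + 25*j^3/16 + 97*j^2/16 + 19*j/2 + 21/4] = 3*j^2/2 + 75*j/8 + 97/8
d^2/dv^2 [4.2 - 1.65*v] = 0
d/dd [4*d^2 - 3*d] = 8*d - 3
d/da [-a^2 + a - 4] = 1 - 2*a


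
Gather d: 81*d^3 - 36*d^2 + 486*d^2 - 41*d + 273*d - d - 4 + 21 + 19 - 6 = 81*d^3 + 450*d^2 + 231*d + 30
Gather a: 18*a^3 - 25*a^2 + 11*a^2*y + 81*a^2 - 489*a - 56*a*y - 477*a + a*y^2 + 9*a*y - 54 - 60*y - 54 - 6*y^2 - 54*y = 18*a^3 + a^2*(11*y + 56) + a*(y^2 - 47*y - 966) - 6*y^2 - 114*y - 108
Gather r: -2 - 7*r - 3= -7*r - 5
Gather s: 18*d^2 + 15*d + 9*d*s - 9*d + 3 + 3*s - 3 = 18*d^2 + 6*d + s*(9*d + 3)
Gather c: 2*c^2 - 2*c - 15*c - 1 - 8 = 2*c^2 - 17*c - 9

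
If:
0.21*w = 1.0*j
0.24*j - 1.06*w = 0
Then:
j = 0.00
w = 0.00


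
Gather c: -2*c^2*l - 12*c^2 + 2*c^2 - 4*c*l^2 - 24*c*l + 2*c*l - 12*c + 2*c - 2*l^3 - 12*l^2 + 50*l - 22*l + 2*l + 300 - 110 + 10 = c^2*(-2*l - 10) + c*(-4*l^2 - 22*l - 10) - 2*l^3 - 12*l^2 + 30*l + 200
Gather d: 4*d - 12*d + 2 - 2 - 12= -8*d - 12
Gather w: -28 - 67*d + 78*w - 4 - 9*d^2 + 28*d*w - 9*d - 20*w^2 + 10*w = -9*d^2 - 76*d - 20*w^2 + w*(28*d + 88) - 32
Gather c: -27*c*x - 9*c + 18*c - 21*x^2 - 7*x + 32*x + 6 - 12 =c*(9 - 27*x) - 21*x^2 + 25*x - 6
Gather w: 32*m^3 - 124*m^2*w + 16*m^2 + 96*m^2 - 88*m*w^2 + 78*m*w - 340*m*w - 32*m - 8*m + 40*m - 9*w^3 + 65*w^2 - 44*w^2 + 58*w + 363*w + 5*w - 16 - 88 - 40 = 32*m^3 + 112*m^2 - 9*w^3 + w^2*(21 - 88*m) + w*(-124*m^2 - 262*m + 426) - 144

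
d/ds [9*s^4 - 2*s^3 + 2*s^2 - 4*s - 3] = 36*s^3 - 6*s^2 + 4*s - 4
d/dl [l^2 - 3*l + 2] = 2*l - 3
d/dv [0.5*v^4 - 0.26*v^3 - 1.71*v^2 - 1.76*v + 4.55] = 2.0*v^3 - 0.78*v^2 - 3.42*v - 1.76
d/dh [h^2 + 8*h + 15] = 2*h + 8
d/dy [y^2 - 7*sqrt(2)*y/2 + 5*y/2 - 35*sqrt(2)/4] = 2*y - 7*sqrt(2)/2 + 5/2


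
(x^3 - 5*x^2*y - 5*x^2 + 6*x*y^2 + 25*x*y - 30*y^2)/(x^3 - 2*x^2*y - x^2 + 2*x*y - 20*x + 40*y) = (x - 3*y)/(x + 4)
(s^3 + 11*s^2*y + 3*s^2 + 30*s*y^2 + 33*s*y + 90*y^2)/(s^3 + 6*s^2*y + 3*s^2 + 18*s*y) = (s + 5*y)/s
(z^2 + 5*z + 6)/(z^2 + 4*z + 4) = (z + 3)/(z + 2)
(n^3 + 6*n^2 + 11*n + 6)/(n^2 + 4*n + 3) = n + 2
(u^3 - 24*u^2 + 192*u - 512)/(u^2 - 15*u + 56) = (u^2 - 16*u + 64)/(u - 7)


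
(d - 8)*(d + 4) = d^2 - 4*d - 32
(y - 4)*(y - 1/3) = y^2 - 13*y/3 + 4/3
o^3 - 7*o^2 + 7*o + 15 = (o - 5)*(o - 3)*(o + 1)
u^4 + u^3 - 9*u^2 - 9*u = u*(u - 3)*(u + 1)*(u + 3)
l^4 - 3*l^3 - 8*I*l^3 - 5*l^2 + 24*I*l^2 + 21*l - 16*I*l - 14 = (l - 2)*(l - 1)*(l - 7*I)*(l - I)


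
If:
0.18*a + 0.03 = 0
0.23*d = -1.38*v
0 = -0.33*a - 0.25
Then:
No Solution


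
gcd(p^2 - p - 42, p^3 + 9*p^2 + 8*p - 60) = p + 6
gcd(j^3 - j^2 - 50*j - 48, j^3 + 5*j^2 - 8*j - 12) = j^2 + 7*j + 6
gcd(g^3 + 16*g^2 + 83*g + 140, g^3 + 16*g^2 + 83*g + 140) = g^3 + 16*g^2 + 83*g + 140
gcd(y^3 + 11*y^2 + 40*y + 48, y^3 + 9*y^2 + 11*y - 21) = y + 3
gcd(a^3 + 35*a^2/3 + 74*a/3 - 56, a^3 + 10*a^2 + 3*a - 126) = a^2 + 13*a + 42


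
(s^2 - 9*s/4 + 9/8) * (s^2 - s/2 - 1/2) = s^4 - 11*s^3/4 + 7*s^2/4 + 9*s/16 - 9/16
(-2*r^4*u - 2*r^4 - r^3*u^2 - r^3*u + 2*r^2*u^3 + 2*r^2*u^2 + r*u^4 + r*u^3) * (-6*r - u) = 12*r^5*u + 12*r^5 + 8*r^4*u^2 + 8*r^4*u - 11*r^3*u^3 - 11*r^3*u^2 - 8*r^2*u^4 - 8*r^2*u^3 - r*u^5 - r*u^4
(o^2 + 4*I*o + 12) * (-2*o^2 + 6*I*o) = -2*o^4 - 2*I*o^3 - 48*o^2 + 72*I*o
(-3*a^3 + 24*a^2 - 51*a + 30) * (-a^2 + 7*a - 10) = 3*a^5 - 45*a^4 + 249*a^3 - 627*a^2 + 720*a - 300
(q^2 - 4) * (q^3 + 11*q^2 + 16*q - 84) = q^5 + 11*q^4 + 12*q^3 - 128*q^2 - 64*q + 336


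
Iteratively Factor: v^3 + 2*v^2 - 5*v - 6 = (v + 1)*(v^2 + v - 6) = (v + 1)*(v + 3)*(v - 2)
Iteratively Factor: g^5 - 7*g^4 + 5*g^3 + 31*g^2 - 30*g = (g - 5)*(g^4 - 2*g^3 - 5*g^2 + 6*g) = (g - 5)*(g + 2)*(g^3 - 4*g^2 + 3*g) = g*(g - 5)*(g + 2)*(g^2 - 4*g + 3) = g*(g - 5)*(g - 3)*(g + 2)*(g - 1)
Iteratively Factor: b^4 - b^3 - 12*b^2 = (b)*(b^3 - b^2 - 12*b) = b^2*(b^2 - b - 12) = b^2*(b - 4)*(b + 3)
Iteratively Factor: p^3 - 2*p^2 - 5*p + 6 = (p + 2)*(p^2 - 4*p + 3) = (p - 1)*(p + 2)*(p - 3)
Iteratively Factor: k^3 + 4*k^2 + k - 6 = (k - 1)*(k^2 + 5*k + 6) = (k - 1)*(k + 3)*(k + 2)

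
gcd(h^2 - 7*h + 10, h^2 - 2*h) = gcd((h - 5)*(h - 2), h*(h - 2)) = h - 2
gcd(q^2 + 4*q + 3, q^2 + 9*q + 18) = q + 3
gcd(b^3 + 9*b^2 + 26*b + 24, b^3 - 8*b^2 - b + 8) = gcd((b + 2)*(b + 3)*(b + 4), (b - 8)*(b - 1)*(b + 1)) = 1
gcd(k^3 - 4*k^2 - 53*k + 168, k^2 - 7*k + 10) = 1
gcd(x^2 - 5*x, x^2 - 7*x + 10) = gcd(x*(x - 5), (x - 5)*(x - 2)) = x - 5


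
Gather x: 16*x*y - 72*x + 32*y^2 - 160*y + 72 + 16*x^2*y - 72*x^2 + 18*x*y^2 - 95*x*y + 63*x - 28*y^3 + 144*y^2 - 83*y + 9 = x^2*(16*y - 72) + x*(18*y^2 - 79*y - 9) - 28*y^3 + 176*y^2 - 243*y + 81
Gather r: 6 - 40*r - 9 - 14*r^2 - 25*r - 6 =-14*r^2 - 65*r - 9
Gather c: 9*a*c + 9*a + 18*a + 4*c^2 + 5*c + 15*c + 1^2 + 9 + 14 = 27*a + 4*c^2 + c*(9*a + 20) + 24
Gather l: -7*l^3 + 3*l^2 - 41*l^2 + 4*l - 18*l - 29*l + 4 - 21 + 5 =-7*l^3 - 38*l^2 - 43*l - 12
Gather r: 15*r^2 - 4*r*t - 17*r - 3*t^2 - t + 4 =15*r^2 + r*(-4*t - 17) - 3*t^2 - t + 4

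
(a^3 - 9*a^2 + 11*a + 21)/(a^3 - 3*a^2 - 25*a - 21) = (a - 3)/(a + 3)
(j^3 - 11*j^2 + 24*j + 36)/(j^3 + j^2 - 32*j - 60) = (j^2 - 5*j - 6)/(j^2 + 7*j + 10)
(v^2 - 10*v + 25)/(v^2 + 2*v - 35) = (v - 5)/(v + 7)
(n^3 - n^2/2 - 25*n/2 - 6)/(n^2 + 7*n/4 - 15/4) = 2*(2*n^2 - 7*n - 4)/(4*n - 5)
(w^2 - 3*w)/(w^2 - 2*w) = (w - 3)/(w - 2)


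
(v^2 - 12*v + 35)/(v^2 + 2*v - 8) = (v^2 - 12*v + 35)/(v^2 + 2*v - 8)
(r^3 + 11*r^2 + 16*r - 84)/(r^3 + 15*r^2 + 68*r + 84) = (r - 2)/(r + 2)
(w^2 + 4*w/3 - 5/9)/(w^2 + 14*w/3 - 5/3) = (w + 5/3)/(w + 5)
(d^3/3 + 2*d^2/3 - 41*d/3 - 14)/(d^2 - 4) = (d^3 + 2*d^2 - 41*d - 42)/(3*(d^2 - 4))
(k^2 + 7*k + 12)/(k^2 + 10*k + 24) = (k + 3)/(k + 6)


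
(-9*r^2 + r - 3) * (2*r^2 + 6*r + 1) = -18*r^4 - 52*r^3 - 9*r^2 - 17*r - 3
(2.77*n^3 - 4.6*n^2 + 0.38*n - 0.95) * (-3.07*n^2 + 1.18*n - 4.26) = -8.5039*n^5 + 17.3906*n^4 - 18.3948*n^3 + 22.9609*n^2 - 2.7398*n + 4.047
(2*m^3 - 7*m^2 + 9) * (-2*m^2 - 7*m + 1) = -4*m^5 + 51*m^3 - 25*m^2 - 63*m + 9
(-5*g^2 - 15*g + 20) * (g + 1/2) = -5*g^3 - 35*g^2/2 + 25*g/2 + 10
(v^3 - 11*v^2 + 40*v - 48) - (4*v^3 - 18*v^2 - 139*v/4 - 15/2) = -3*v^3 + 7*v^2 + 299*v/4 - 81/2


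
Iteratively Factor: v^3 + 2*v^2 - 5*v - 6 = (v + 3)*(v^2 - v - 2) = (v - 2)*(v + 3)*(v + 1)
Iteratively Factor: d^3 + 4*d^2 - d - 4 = (d - 1)*(d^2 + 5*d + 4) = (d - 1)*(d + 4)*(d + 1)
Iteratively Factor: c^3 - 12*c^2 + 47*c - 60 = (c - 5)*(c^2 - 7*c + 12) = (c - 5)*(c - 4)*(c - 3)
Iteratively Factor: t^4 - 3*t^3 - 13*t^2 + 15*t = (t - 5)*(t^3 + 2*t^2 - 3*t) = (t - 5)*(t - 1)*(t^2 + 3*t) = t*(t - 5)*(t - 1)*(t + 3)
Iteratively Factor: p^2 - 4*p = (p)*(p - 4)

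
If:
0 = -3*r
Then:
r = 0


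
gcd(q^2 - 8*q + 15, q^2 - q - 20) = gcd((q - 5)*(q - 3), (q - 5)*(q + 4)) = q - 5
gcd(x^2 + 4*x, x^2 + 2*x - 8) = x + 4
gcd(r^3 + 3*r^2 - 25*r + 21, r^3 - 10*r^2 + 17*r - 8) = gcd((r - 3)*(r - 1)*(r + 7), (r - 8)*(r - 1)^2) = r - 1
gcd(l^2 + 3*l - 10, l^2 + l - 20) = l + 5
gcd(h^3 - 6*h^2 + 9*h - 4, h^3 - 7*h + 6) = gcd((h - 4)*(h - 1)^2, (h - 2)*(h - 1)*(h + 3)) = h - 1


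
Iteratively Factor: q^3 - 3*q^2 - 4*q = (q + 1)*(q^2 - 4*q) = q*(q + 1)*(q - 4)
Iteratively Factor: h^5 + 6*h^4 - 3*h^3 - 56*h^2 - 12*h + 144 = (h - 2)*(h^4 + 8*h^3 + 13*h^2 - 30*h - 72) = (h - 2)^2*(h^3 + 10*h^2 + 33*h + 36) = (h - 2)^2*(h + 3)*(h^2 + 7*h + 12) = (h - 2)^2*(h + 3)^2*(h + 4)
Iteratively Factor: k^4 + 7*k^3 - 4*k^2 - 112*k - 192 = (k + 4)*(k^3 + 3*k^2 - 16*k - 48) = (k + 4)^2*(k^2 - k - 12) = (k - 4)*(k + 4)^2*(k + 3)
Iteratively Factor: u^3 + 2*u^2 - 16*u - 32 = (u + 4)*(u^2 - 2*u - 8) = (u - 4)*(u + 4)*(u + 2)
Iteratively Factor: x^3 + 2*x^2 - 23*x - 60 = (x - 5)*(x^2 + 7*x + 12) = (x - 5)*(x + 3)*(x + 4)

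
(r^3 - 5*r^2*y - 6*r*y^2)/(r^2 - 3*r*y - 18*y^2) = r*(r + y)/(r + 3*y)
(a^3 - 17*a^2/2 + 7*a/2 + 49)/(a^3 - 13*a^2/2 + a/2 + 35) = (a - 7)/(a - 5)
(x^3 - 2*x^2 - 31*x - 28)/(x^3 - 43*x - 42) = (x + 4)/(x + 6)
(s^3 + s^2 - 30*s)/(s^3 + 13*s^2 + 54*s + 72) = s*(s - 5)/(s^2 + 7*s + 12)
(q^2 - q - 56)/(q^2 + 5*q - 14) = (q - 8)/(q - 2)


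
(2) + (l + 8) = l + 10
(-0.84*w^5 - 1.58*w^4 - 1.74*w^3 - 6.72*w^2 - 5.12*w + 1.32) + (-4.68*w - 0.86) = -0.84*w^5 - 1.58*w^4 - 1.74*w^3 - 6.72*w^2 - 9.8*w + 0.46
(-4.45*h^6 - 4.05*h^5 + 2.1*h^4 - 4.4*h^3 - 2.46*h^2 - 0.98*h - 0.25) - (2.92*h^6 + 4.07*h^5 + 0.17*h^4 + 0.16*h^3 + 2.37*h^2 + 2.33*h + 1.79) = -7.37*h^6 - 8.12*h^5 + 1.93*h^4 - 4.56*h^3 - 4.83*h^2 - 3.31*h - 2.04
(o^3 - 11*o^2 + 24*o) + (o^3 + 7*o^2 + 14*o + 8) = 2*o^3 - 4*o^2 + 38*o + 8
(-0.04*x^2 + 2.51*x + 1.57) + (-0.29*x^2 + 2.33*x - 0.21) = -0.33*x^2 + 4.84*x + 1.36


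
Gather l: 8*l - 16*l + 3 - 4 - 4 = -8*l - 5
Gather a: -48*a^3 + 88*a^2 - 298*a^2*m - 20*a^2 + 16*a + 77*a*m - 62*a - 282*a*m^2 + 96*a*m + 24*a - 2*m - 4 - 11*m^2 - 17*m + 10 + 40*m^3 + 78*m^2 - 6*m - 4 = -48*a^3 + a^2*(68 - 298*m) + a*(-282*m^2 + 173*m - 22) + 40*m^3 + 67*m^2 - 25*m + 2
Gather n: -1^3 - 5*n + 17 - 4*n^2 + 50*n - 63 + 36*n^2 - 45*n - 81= 32*n^2 - 128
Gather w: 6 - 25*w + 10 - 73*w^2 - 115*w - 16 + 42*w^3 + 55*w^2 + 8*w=42*w^3 - 18*w^2 - 132*w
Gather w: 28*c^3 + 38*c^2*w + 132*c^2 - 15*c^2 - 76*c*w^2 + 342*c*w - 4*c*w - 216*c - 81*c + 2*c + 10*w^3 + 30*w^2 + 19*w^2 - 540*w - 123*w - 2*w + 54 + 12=28*c^3 + 117*c^2 - 295*c + 10*w^3 + w^2*(49 - 76*c) + w*(38*c^2 + 338*c - 665) + 66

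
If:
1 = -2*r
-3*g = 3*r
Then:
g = 1/2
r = -1/2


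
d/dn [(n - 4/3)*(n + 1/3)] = 2*n - 1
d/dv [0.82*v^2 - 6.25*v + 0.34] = 1.64*v - 6.25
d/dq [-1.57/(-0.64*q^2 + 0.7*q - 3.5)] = (1.099 - 2.0096*q)/(0.64*q^2 - 0.7*q + 3.5)^2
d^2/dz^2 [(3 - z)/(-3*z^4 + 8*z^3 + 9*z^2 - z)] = 2*(54*z^7 - 462*z^6 + 1191*z^5 - 216*z^4 - 1657*z^3 - 657*z^2 + 81*z - 3)/(z^3*(27*z^9 - 216*z^8 + 333*z^7 + 811*z^6 - 1143*z^5 - 1914*z^4 - 288*z^3 + 219*z^2 - 27*z + 1))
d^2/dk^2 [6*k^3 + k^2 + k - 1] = 36*k + 2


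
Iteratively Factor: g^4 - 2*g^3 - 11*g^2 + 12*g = (g + 3)*(g^3 - 5*g^2 + 4*g) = (g - 4)*(g + 3)*(g^2 - g) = g*(g - 4)*(g + 3)*(g - 1)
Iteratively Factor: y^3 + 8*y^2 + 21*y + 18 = (y + 2)*(y^2 + 6*y + 9) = (y + 2)*(y + 3)*(y + 3)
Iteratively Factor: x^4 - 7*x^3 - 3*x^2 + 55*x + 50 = (x + 1)*(x^3 - 8*x^2 + 5*x + 50) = (x - 5)*(x + 1)*(x^2 - 3*x - 10) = (x - 5)^2*(x + 1)*(x + 2)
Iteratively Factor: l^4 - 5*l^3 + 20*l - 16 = (l - 4)*(l^3 - l^2 - 4*l + 4) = (l - 4)*(l - 1)*(l^2 - 4) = (l - 4)*(l - 2)*(l - 1)*(l + 2)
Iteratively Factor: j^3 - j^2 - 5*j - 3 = (j - 3)*(j^2 + 2*j + 1) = (j - 3)*(j + 1)*(j + 1)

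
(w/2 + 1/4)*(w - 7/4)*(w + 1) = w^3/2 - w^2/8 - 17*w/16 - 7/16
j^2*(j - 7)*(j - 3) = j^4 - 10*j^3 + 21*j^2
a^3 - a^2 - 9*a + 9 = (a - 3)*(a - 1)*(a + 3)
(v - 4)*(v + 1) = v^2 - 3*v - 4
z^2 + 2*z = z*(z + 2)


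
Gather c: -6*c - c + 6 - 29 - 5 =-7*c - 28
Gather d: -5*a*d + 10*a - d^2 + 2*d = 10*a - d^2 + d*(2 - 5*a)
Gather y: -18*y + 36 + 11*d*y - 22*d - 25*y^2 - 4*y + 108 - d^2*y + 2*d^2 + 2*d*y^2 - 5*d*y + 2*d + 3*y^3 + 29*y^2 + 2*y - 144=2*d^2 - 20*d + 3*y^3 + y^2*(2*d + 4) + y*(-d^2 + 6*d - 20)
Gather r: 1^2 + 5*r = 5*r + 1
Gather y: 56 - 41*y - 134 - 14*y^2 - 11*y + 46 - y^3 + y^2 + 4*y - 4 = -y^3 - 13*y^2 - 48*y - 36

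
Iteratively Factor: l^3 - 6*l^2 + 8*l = (l)*(l^2 - 6*l + 8) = l*(l - 2)*(l - 4)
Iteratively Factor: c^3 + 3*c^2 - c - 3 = (c - 1)*(c^2 + 4*c + 3) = (c - 1)*(c + 3)*(c + 1)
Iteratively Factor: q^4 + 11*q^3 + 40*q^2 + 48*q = (q + 4)*(q^3 + 7*q^2 + 12*q) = (q + 4)^2*(q^2 + 3*q) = q*(q + 4)^2*(q + 3)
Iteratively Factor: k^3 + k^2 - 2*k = (k + 2)*(k^2 - k) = k*(k + 2)*(k - 1)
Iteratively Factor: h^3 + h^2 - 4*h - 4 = (h + 1)*(h^2 - 4) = (h + 1)*(h + 2)*(h - 2)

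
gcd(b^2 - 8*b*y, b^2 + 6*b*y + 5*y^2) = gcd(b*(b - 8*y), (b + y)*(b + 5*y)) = 1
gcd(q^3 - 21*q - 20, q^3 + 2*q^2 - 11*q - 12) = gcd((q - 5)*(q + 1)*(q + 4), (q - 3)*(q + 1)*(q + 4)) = q^2 + 5*q + 4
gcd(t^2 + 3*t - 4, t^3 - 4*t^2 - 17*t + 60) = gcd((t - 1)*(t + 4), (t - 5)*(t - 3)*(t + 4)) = t + 4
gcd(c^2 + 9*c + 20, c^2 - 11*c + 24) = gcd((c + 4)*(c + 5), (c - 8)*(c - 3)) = 1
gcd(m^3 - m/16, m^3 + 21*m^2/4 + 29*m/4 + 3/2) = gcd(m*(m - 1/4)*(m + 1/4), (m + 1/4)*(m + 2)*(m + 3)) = m + 1/4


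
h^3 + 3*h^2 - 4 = (h - 1)*(h + 2)^2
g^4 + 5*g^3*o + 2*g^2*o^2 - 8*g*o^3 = g*(g - o)*(g + 2*o)*(g + 4*o)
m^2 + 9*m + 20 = (m + 4)*(m + 5)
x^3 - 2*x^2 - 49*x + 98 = (x - 7)*(x - 2)*(x + 7)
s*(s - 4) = s^2 - 4*s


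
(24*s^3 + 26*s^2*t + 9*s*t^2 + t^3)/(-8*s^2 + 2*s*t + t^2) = (-6*s^2 - 5*s*t - t^2)/(2*s - t)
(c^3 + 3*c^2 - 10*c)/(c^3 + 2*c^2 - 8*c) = (c + 5)/(c + 4)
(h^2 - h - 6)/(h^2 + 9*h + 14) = (h - 3)/(h + 7)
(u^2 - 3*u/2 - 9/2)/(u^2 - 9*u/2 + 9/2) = (2*u + 3)/(2*u - 3)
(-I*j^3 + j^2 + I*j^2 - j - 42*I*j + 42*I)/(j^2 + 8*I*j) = (-I*j^3 + j^2 + I*j^2 - j - 42*I*j + 42*I)/(j*(j + 8*I))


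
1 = 1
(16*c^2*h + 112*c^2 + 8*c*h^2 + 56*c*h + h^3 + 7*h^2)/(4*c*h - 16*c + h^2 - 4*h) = (4*c*h + 28*c + h^2 + 7*h)/(h - 4)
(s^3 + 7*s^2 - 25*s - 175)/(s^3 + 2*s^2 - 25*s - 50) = (s + 7)/(s + 2)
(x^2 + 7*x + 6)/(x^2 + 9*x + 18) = (x + 1)/(x + 3)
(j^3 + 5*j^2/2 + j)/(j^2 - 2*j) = (j^2 + 5*j/2 + 1)/(j - 2)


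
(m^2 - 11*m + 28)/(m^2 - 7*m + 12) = (m - 7)/(m - 3)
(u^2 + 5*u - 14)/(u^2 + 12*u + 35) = (u - 2)/(u + 5)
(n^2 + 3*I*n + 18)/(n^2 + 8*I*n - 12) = (n - 3*I)/(n + 2*I)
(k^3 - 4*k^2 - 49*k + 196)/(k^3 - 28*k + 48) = (k^2 - 49)/(k^2 + 4*k - 12)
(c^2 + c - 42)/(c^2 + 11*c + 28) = (c - 6)/(c + 4)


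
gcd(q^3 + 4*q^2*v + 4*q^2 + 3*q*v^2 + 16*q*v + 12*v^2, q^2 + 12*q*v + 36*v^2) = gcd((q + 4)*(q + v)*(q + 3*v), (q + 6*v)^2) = 1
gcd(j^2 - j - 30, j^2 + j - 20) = j + 5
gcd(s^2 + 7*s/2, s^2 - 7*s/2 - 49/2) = s + 7/2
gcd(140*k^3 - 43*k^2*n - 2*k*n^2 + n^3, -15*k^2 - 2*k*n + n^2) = 5*k - n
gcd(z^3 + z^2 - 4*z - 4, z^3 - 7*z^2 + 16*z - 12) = z - 2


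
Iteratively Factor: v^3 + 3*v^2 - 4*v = (v + 4)*(v^2 - v) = v*(v + 4)*(v - 1)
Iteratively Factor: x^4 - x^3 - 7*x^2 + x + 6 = (x + 2)*(x^3 - 3*x^2 - x + 3) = (x - 1)*(x + 2)*(x^2 - 2*x - 3) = (x - 3)*(x - 1)*(x + 2)*(x + 1)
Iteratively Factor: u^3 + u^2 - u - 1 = (u + 1)*(u^2 - 1) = (u - 1)*(u + 1)*(u + 1)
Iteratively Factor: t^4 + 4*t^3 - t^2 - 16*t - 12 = (t + 1)*(t^3 + 3*t^2 - 4*t - 12) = (t + 1)*(t + 3)*(t^2 - 4) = (t - 2)*(t + 1)*(t + 3)*(t + 2)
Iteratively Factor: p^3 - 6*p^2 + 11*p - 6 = (p - 3)*(p^2 - 3*p + 2) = (p - 3)*(p - 1)*(p - 2)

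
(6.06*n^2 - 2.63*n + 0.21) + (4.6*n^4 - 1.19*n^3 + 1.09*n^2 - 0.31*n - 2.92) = 4.6*n^4 - 1.19*n^3 + 7.15*n^2 - 2.94*n - 2.71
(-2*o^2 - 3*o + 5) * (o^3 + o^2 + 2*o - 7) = -2*o^5 - 5*o^4 - 2*o^3 + 13*o^2 + 31*o - 35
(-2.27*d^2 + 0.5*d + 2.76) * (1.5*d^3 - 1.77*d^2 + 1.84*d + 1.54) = -3.405*d^5 + 4.7679*d^4 - 0.9218*d^3 - 7.461*d^2 + 5.8484*d + 4.2504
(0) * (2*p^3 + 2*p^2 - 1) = 0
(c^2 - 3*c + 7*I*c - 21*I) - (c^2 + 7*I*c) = -3*c - 21*I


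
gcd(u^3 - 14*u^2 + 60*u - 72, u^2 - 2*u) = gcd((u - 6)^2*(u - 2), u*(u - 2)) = u - 2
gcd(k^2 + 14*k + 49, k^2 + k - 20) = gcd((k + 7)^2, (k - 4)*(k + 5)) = 1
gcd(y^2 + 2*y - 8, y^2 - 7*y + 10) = y - 2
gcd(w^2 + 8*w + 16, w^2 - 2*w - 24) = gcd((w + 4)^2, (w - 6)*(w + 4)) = w + 4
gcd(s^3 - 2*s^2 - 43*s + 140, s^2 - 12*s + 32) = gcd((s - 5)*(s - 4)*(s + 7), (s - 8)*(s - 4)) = s - 4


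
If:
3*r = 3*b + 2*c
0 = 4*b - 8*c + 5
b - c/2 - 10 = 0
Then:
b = 55/4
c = 15/2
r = 75/4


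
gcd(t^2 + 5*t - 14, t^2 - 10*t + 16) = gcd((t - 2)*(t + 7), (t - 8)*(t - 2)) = t - 2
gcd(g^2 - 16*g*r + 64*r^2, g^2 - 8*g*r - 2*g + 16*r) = -g + 8*r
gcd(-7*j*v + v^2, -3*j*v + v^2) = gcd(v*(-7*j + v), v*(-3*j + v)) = v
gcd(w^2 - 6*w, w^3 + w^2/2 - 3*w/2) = w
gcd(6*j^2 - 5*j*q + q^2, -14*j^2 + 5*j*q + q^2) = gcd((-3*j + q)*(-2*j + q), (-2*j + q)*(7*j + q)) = -2*j + q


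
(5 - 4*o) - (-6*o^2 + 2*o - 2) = 6*o^2 - 6*o + 7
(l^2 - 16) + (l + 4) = l^2 + l - 12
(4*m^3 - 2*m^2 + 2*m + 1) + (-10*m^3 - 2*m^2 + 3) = -6*m^3 - 4*m^2 + 2*m + 4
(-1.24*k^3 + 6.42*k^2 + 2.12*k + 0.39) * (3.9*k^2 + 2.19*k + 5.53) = -4.836*k^5 + 22.3224*k^4 + 15.4706*k^3 + 41.6664*k^2 + 12.5777*k + 2.1567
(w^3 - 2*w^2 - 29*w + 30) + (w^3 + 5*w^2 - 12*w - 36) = 2*w^3 + 3*w^2 - 41*w - 6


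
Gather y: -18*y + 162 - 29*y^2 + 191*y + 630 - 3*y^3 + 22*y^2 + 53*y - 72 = -3*y^3 - 7*y^2 + 226*y + 720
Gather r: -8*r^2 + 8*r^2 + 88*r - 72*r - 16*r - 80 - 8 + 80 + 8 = 0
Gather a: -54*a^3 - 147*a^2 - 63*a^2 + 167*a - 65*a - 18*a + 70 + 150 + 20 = -54*a^3 - 210*a^2 + 84*a + 240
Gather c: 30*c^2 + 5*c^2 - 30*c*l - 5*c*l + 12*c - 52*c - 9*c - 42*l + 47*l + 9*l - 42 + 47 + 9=35*c^2 + c*(-35*l - 49) + 14*l + 14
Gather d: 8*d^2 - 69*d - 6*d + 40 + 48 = 8*d^2 - 75*d + 88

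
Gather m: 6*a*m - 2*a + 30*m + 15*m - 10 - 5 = -2*a + m*(6*a + 45) - 15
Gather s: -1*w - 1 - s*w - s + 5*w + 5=s*(-w - 1) + 4*w + 4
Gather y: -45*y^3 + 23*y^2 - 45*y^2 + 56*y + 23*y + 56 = -45*y^3 - 22*y^2 + 79*y + 56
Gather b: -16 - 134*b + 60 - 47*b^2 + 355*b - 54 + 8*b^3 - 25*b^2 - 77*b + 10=8*b^3 - 72*b^2 + 144*b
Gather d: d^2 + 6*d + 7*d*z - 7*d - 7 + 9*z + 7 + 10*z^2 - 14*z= d^2 + d*(7*z - 1) + 10*z^2 - 5*z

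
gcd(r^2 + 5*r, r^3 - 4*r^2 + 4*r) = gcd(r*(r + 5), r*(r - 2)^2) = r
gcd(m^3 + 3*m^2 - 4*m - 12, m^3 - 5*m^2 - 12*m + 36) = m^2 + m - 6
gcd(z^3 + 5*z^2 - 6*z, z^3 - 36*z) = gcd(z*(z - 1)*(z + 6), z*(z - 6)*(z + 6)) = z^2 + 6*z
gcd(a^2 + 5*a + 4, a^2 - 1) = a + 1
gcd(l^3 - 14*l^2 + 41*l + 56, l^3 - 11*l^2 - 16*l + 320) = l - 8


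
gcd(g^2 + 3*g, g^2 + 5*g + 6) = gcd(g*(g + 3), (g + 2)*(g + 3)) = g + 3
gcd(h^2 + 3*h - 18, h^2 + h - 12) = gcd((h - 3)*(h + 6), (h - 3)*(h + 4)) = h - 3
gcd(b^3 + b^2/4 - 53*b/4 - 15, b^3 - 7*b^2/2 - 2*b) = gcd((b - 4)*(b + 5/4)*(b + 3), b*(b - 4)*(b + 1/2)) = b - 4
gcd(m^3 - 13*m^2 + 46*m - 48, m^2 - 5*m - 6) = 1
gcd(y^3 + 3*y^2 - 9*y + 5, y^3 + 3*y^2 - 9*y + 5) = y^3 + 3*y^2 - 9*y + 5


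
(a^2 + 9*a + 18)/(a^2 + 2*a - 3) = (a + 6)/(a - 1)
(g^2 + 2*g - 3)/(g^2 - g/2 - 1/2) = 2*(g + 3)/(2*g + 1)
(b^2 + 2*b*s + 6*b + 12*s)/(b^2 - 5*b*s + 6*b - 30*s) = (-b - 2*s)/(-b + 5*s)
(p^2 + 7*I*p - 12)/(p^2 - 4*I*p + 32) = (p + 3*I)/(p - 8*I)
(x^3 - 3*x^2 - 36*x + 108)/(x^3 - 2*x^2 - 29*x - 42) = (-x^3 + 3*x^2 + 36*x - 108)/(-x^3 + 2*x^2 + 29*x + 42)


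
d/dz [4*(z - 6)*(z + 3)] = 8*z - 12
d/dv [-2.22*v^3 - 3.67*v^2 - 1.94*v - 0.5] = -6.66*v^2 - 7.34*v - 1.94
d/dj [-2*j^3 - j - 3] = -6*j^2 - 1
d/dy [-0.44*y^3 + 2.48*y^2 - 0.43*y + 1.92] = -1.32*y^2 + 4.96*y - 0.43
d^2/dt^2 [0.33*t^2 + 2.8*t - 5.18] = 0.660000000000000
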